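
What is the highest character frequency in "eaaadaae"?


Input: eaaadaae
Character counts:
  'a': 5
  'd': 1
  'e': 2
Maximum frequency: 5

5


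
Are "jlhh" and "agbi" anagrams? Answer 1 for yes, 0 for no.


Strings: "jlhh", "agbi"
Sorted first:  hhjl
Sorted second: abgi
Differ at position 0: 'h' vs 'a' => not anagrams

0


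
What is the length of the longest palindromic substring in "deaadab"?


Input: "deaadab"
Checking substrings for palindromes:
  [3:6] "ada" (len 3) => palindrome
  [2:4] "aa" (len 2) => palindrome
Longest palindromic substring: "ada" with length 3

3


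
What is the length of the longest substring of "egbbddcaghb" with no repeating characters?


Input: "egbbddcaghb"
Sliding window (track last position of each char):
  Position 0 ('e'): window [0,0] length 1 -- new best
  Position 1 ('g'): window [0,1] length 2 -- new best
  Position 2 ('b'): window [0,2] length 3 -- new best
  Position 3 ('b'): repeat (last at 2), move window start to 3
  Position 3 ('b'): window [3,3] length 1
  Position 4 ('d'): window [3,4] length 2
  Position 5 ('d'): repeat (last at 4), move window start to 5
  Position 5 ('d'): window [5,5] length 1
  Position 6 ('c'): window [5,6] length 2
  Position 7 ('a'): window [5,7] length 3
  Position 8 ('g'): window [5,8] length 4 -- new best
  Position 9 ('h'): window [5,9] length 5 -- new best
  Position 10 ('b'): window [5,10] length 6 -- new best
Longest substring with no repeats: "dcaghb" with length 6

6


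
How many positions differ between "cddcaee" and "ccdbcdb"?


Comparing "cddcaee" and "ccdbcdb" position by position:
  Position 0: 'c' vs 'c' => same
  Position 1: 'd' vs 'c' => DIFFER
  Position 2: 'd' vs 'd' => same
  Position 3: 'c' vs 'b' => DIFFER
  Position 4: 'a' vs 'c' => DIFFER
  Position 5: 'e' vs 'd' => DIFFER
  Position 6: 'e' vs 'b' => DIFFER
Positions that differ: 5

5


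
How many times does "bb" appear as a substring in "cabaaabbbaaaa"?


Searching for "bb" in "cabaaabbbaaaa"
Scanning each position:
  Position 0: "ca" => no
  Position 1: "ab" => no
  Position 2: "ba" => no
  Position 3: "aa" => no
  Position 4: "aa" => no
  Position 5: "ab" => no
  Position 6: "bb" => MATCH
  Position 7: "bb" => MATCH
  Position 8: "ba" => no
  Position 9: "aa" => no
  Position 10: "aa" => no
  Position 11: "aa" => no
Total occurrences: 2

2


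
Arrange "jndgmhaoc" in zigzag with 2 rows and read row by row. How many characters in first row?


Zigzag "jndgmhaoc" into 2 rows:
Placing characters:
  'j' => row 0
  'n' => row 1
  'd' => row 0
  'g' => row 1
  'm' => row 0
  'h' => row 1
  'a' => row 0
  'o' => row 1
  'c' => row 0
Rows:
  Row 0: "jdmac"
  Row 1: "ngho"
First row length: 5

5


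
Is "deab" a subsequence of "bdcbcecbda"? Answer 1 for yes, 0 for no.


Check if "deab" is a subsequence of "bdcbcecbda"
Greedy scan:
  Position 0 ('b'): no match needed
  Position 1 ('d'): matches sub[0] = 'd'
  Position 2 ('c'): no match needed
  Position 3 ('b'): no match needed
  Position 4 ('c'): no match needed
  Position 5 ('e'): matches sub[1] = 'e'
  Position 6 ('c'): no match needed
  Position 7 ('b'): no match needed
  Position 8 ('d'): no match needed
  Position 9 ('a'): matches sub[2] = 'a'
Only matched 3/4 characters => not a subsequence

0


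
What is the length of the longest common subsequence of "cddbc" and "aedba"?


LCS of "cddbc" and "aedba"
DP table:
           a    e    d    b    a
      0    0    0    0    0    0
  c   0    0    0    0    0    0
  d   0    0    0    1    1    1
  d   0    0    0    1    1    1
  b   0    0    0    1    2    2
  c   0    0    0    1    2    2
LCS length = dp[5][5] = 2

2


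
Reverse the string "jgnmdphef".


Input: jgnmdphef
Reading characters right to left:
  Position 8: 'f'
  Position 7: 'e'
  Position 6: 'h'
  Position 5: 'p'
  Position 4: 'd'
  Position 3: 'm'
  Position 2: 'n'
  Position 1: 'g'
  Position 0: 'j'
Reversed: fehpdmngj

fehpdmngj


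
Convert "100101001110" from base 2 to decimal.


Input: "100101001110" in base 2
Positional expansion:
  Digit '1' (value 1) x 2^11 = 2048
  Digit '0' (value 0) x 2^10 = 0
  Digit '0' (value 0) x 2^9 = 0
  Digit '1' (value 1) x 2^8 = 256
  Digit '0' (value 0) x 2^7 = 0
  Digit '1' (value 1) x 2^6 = 64
  Digit '0' (value 0) x 2^5 = 0
  Digit '0' (value 0) x 2^4 = 0
  Digit '1' (value 1) x 2^3 = 8
  Digit '1' (value 1) x 2^2 = 4
  Digit '1' (value 1) x 2^1 = 2
  Digit '0' (value 0) x 2^0 = 0
Sum = 2382

2382


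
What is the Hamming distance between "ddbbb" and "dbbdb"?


Comparing "ddbbb" and "dbbdb" position by position:
  Position 0: 'd' vs 'd' => same
  Position 1: 'd' vs 'b' => differ
  Position 2: 'b' vs 'b' => same
  Position 3: 'b' vs 'd' => differ
  Position 4: 'b' vs 'b' => same
Total differences (Hamming distance): 2

2


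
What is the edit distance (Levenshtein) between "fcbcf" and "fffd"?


Computing edit distance: "fcbcf" -> "fffd"
DP table:
           f    f    f    d
      0    1    2    3    4
  f   1    0    1    2    3
  c   2    1    1    2    3
  b   3    2    2    2    3
  c   4    3    3    3    3
  f   5    4    3    3    4
Edit distance = dp[5][4] = 4

4


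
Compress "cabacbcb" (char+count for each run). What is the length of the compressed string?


Input: cabacbcb
Runs:
  'c' x 1 => "c1"
  'a' x 1 => "a1"
  'b' x 1 => "b1"
  'a' x 1 => "a1"
  'c' x 1 => "c1"
  'b' x 1 => "b1"
  'c' x 1 => "c1"
  'b' x 1 => "b1"
Compressed: "c1a1b1a1c1b1c1b1"
Compressed length: 16

16


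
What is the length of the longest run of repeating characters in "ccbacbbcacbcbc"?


Input: "ccbacbbcacbcbc"
Scanning for longest run:
  Position 1 ('c'): continues run of 'c', length=2
  Position 2 ('b'): new char, reset run to 1
  Position 3 ('a'): new char, reset run to 1
  Position 4 ('c'): new char, reset run to 1
  Position 5 ('b'): new char, reset run to 1
  Position 6 ('b'): continues run of 'b', length=2
  Position 7 ('c'): new char, reset run to 1
  Position 8 ('a'): new char, reset run to 1
  Position 9 ('c'): new char, reset run to 1
  Position 10 ('b'): new char, reset run to 1
  Position 11 ('c'): new char, reset run to 1
  Position 12 ('b'): new char, reset run to 1
  Position 13 ('c'): new char, reset run to 1
Longest run: 'c' with length 2

2


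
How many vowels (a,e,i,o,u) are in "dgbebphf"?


Input: dgbebphf
Checking each character:
  'd' at position 0: consonant
  'g' at position 1: consonant
  'b' at position 2: consonant
  'e' at position 3: vowel (running total: 1)
  'b' at position 4: consonant
  'p' at position 5: consonant
  'h' at position 6: consonant
  'f' at position 7: consonant
Total vowels: 1

1


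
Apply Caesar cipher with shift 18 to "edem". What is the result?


Caesar cipher: shift "edem" by 18
  'e' (pos 4) + 18 = pos 22 = 'w'
  'd' (pos 3) + 18 = pos 21 = 'v'
  'e' (pos 4) + 18 = pos 22 = 'w'
  'm' (pos 12) + 18 = pos 4 = 'e'
Result: wvwe

wvwe


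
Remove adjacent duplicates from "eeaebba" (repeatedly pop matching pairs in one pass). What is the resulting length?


Input: eeaebba
Stack-based adjacent duplicate removal:
  Read 'e': push. Stack: e
  Read 'e': matches stack top 'e' => pop. Stack: (empty)
  Read 'a': push. Stack: a
  Read 'e': push. Stack: ae
  Read 'b': push. Stack: aeb
  Read 'b': matches stack top 'b' => pop. Stack: ae
  Read 'a': push. Stack: aea
Final stack: "aea" (length 3)

3


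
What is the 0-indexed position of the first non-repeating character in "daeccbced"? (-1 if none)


Input: daeccbced
Character frequencies:
  'a': 1
  'b': 1
  'c': 3
  'd': 2
  'e': 2
Scanning left to right for freq == 1:
  Position 0 ('d'): freq=2, skip
  Position 1 ('a'): unique! => answer = 1

1


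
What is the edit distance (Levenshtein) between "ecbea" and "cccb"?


Computing edit distance: "ecbea" -> "cccb"
DP table:
           c    c    c    b
      0    1    2    3    4
  e   1    1    2    3    4
  c   2    1    1    2    3
  b   3    2    2    2    2
  e   4    3    3    3    3
  a   5    4    4    4    4
Edit distance = dp[5][4] = 4

4


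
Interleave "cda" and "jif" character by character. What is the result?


Interleaving "cda" and "jif":
  Position 0: 'c' from first, 'j' from second => "cj"
  Position 1: 'd' from first, 'i' from second => "di"
  Position 2: 'a' from first, 'f' from second => "af"
Result: cjdiaf

cjdiaf


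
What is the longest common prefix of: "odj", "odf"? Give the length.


Words: odj, odf
  Position 0: all 'o' => match
  Position 1: all 'd' => match
  Position 2: ('j', 'f') => mismatch, stop
LCP = "od" (length 2)

2


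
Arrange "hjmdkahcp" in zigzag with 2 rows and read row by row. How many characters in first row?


Zigzag "hjmdkahcp" into 2 rows:
Placing characters:
  'h' => row 0
  'j' => row 1
  'm' => row 0
  'd' => row 1
  'k' => row 0
  'a' => row 1
  'h' => row 0
  'c' => row 1
  'p' => row 0
Rows:
  Row 0: "hmkhp"
  Row 1: "jdac"
First row length: 5

5


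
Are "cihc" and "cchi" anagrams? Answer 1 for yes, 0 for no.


Strings: "cihc", "cchi"
Sorted first:  cchi
Sorted second: cchi
Sorted forms match => anagrams

1


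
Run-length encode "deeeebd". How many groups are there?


Input: deeeebd
Scanning for consecutive runs:
  Group 1: 'd' x 1 (positions 0-0)
  Group 2: 'e' x 4 (positions 1-4)
  Group 3: 'b' x 1 (positions 5-5)
  Group 4: 'd' x 1 (positions 6-6)
Total groups: 4

4


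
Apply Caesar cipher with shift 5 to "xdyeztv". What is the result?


Caesar cipher: shift "xdyeztv" by 5
  'x' (pos 23) + 5 = pos 2 = 'c'
  'd' (pos 3) + 5 = pos 8 = 'i'
  'y' (pos 24) + 5 = pos 3 = 'd'
  'e' (pos 4) + 5 = pos 9 = 'j'
  'z' (pos 25) + 5 = pos 4 = 'e'
  't' (pos 19) + 5 = pos 24 = 'y'
  'v' (pos 21) + 5 = pos 0 = 'a'
Result: cidjeya

cidjeya


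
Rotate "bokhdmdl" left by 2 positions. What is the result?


Input: "bokhdmdl", rotate left by 2
First 2 characters: "bo"
Remaining characters: "khdmdl"
Concatenate remaining + first: "khdmdl" + "bo" = "khdmdlbo"

khdmdlbo


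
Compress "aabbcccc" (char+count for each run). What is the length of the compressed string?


Input: aabbcccc
Runs:
  'a' x 2 => "a2"
  'b' x 2 => "b2"
  'c' x 4 => "c4"
Compressed: "a2b2c4"
Compressed length: 6

6


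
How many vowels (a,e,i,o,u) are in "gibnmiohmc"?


Input: gibnmiohmc
Checking each character:
  'g' at position 0: consonant
  'i' at position 1: vowel (running total: 1)
  'b' at position 2: consonant
  'n' at position 3: consonant
  'm' at position 4: consonant
  'i' at position 5: vowel (running total: 2)
  'o' at position 6: vowel (running total: 3)
  'h' at position 7: consonant
  'm' at position 8: consonant
  'c' at position 9: consonant
Total vowels: 3

3


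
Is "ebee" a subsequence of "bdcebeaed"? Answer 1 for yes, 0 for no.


Check if "ebee" is a subsequence of "bdcebeaed"
Greedy scan:
  Position 0 ('b'): no match needed
  Position 1 ('d'): no match needed
  Position 2 ('c'): no match needed
  Position 3 ('e'): matches sub[0] = 'e'
  Position 4 ('b'): matches sub[1] = 'b'
  Position 5 ('e'): matches sub[2] = 'e'
  Position 6 ('a'): no match needed
  Position 7 ('e'): matches sub[3] = 'e'
  Position 8 ('d'): no match needed
All 4 characters matched => is a subsequence

1


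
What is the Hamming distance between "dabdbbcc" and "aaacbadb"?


Comparing "dabdbbcc" and "aaacbadb" position by position:
  Position 0: 'd' vs 'a' => differ
  Position 1: 'a' vs 'a' => same
  Position 2: 'b' vs 'a' => differ
  Position 3: 'd' vs 'c' => differ
  Position 4: 'b' vs 'b' => same
  Position 5: 'b' vs 'a' => differ
  Position 6: 'c' vs 'd' => differ
  Position 7: 'c' vs 'b' => differ
Total differences (Hamming distance): 6

6


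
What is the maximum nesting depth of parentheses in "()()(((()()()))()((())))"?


Input: "()()(((()()()))()((())))"
Tracking depth:
  Position 0 '(': depth becomes 1
  Position 1 ')': depth becomes 0
  Position 2 '(': depth becomes 1
  Position 3 ')': depth becomes 0
  Position 4 '(': depth becomes 1
  Position 5 '(': depth becomes 2
  Position 6 '(': depth becomes 3
  Position 7 '(': depth becomes 4
  Position 8 ')': depth becomes 3
  Position 9 '(': depth becomes 4
  Position 10 ')': depth becomes 3
  Position 11 '(': depth becomes 4
  Position 12 ')': depth becomes 3
  Position 13 ')': depth becomes 2
  Position 14 ')': depth becomes 1
  Position 15 '(': depth becomes 2
  Position 16 ')': depth becomes 1
  Position 17 '(': depth becomes 2
  Position 18 '(': depth becomes 3
  Position 19 '(': depth becomes 4
  Position 20 ')': depth becomes 3
  Position 21 ')': depth becomes 2
  Position 22 ')': depth becomes 1
  Position 23 ')': depth becomes 0
Maximum depth reached: 4

4


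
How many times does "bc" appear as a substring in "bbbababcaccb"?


Searching for "bc" in "bbbababcaccb"
Scanning each position:
  Position 0: "bb" => no
  Position 1: "bb" => no
  Position 2: "ba" => no
  Position 3: "ab" => no
  Position 4: "ba" => no
  Position 5: "ab" => no
  Position 6: "bc" => MATCH
  Position 7: "ca" => no
  Position 8: "ac" => no
  Position 9: "cc" => no
  Position 10: "cb" => no
Total occurrences: 1

1


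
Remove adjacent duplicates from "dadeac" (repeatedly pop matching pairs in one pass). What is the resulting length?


Input: dadeac
Stack-based adjacent duplicate removal:
  Read 'd': push. Stack: d
  Read 'a': push. Stack: da
  Read 'd': push. Stack: dad
  Read 'e': push. Stack: dade
  Read 'a': push. Stack: dadea
  Read 'c': push. Stack: dadeac
Final stack: "dadeac" (length 6)

6


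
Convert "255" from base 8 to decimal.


Input: "255" in base 8
Positional expansion:
  Digit '2' (value 2) x 8^2 = 128
  Digit '5' (value 5) x 8^1 = 40
  Digit '5' (value 5) x 8^0 = 5
Sum = 173

173


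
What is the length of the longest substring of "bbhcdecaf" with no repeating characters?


Input: "bbhcdecaf"
Sliding window (track last position of each char):
  Position 0 ('b'): window [0,0] length 1 -- new best
  Position 1 ('b'): repeat (last at 0), move window start to 1
  Position 1 ('b'): window [1,1] length 1
  Position 2 ('h'): window [1,2] length 2 -- new best
  Position 3 ('c'): window [1,3] length 3 -- new best
  Position 4 ('d'): window [1,4] length 4 -- new best
  Position 5 ('e'): window [1,5] length 5 -- new best
  Position 6 ('c'): repeat (last at 3), move window start to 4
  Position 6 ('c'): window [4,6] length 3
  Position 7 ('a'): window [4,7] length 4
  Position 8 ('f'): window [4,8] length 5
Longest substring with no repeats: "bhcde" with length 5

5


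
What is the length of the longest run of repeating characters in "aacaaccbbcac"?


Input: "aacaaccbbcac"
Scanning for longest run:
  Position 1 ('a'): continues run of 'a', length=2
  Position 2 ('c'): new char, reset run to 1
  Position 3 ('a'): new char, reset run to 1
  Position 4 ('a'): continues run of 'a', length=2
  Position 5 ('c'): new char, reset run to 1
  Position 6 ('c'): continues run of 'c', length=2
  Position 7 ('b'): new char, reset run to 1
  Position 8 ('b'): continues run of 'b', length=2
  Position 9 ('c'): new char, reset run to 1
  Position 10 ('a'): new char, reset run to 1
  Position 11 ('c'): new char, reset run to 1
Longest run: 'a' with length 2

2


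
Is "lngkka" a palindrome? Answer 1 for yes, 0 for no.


Input: lngkka
Reversed: akkgnl
  Compare pos 0 ('l') with pos 5 ('a'): MISMATCH
  Compare pos 1 ('n') with pos 4 ('k'): MISMATCH
  Compare pos 2 ('g') with pos 3 ('k'): MISMATCH
Result: not a palindrome

0


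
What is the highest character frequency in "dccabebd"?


Input: dccabebd
Character counts:
  'a': 1
  'b': 2
  'c': 2
  'd': 2
  'e': 1
Maximum frequency: 2

2


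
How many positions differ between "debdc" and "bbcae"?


Comparing "debdc" and "bbcae" position by position:
  Position 0: 'd' vs 'b' => DIFFER
  Position 1: 'e' vs 'b' => DIFFER
  Position 2: 'b' vs 'c' => DIFFER
  Position 3: 'd' vs 'a' => DIFFER
  Position 4: 'c' vs 'e' => DIFFER
Positions that differ: 5

5


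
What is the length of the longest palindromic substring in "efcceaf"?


Input: "efcceaf"
Checking substrings for palindromes:
  [2:4] "cc" (len 2) => palindrome
Longest palindromic substring: "cc" with length 2

2


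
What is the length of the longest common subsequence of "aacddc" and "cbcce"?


LCS of "aacddc" and "cbcce"
DP table:
           c    b    c    c    e
      0    0    0    0    0    0
  a   0    0    0    0    0    0
  a   0    0    0    0    0    0
  c   0    1    1    1    1    1
  d   0    1    1    1    1    1
  d   0    1    1    1    1    1
  c   0    1    1    2    2    2
LCS length = dp[6][5] = 2

2


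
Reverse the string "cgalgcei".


Input: cgalgcei
Reading characters right to left:
  Position 7: 'i'
  Position 6: 'e'
  Position 5: 'c'
  Position 4: 'g'
  Position 3: 'l'
  Position 2: 'a'
  Position 1: 'g'
  Position 0: 'c'
Reversed: iecglagc

iecglagc


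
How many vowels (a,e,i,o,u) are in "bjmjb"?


Input: bjmjb
Checking each character:
  'b' at position 0: consonant
  'j' at position 1: consonant
  'm' at position 2: consonant
  'j' at position 3: consonant
  'b' at position 4: consonant
Total vowels: 0

0


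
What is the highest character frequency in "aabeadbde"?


Input: aabeadbde
Character counts:
  'a': 3
  'b': 2
  'd': 2
  'e': 2
Maximum frequency: 3

3


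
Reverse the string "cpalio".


Input: cpalio
Reading characters right to left:
  Position 5: 'o'
  Position 4: 'i'
  Position 3: 'l'
  Position 2: 'a'
  Position 1: 'p'
  Position 0: 'c'
Reversed: oilapc

oilapc


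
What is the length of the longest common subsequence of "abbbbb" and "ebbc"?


LCS of "abbbbb" and "ebbc"
DP table:
           e    b    b    c
      0    0    0    0    0
  a   0    0    0    0    0
  b   0    0    1    1    1
  b   0    0    1    2    2
  b   0    0    1    2    2
  b   0    0    1    2    2
  b   0    0    1    2    2
LCS length = dp[6][4] = 2

2


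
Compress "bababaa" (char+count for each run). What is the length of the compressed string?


Input: bababaa
Runs:
  'b' x 1 => "b1"
  'a' x 1 => "a1"
  'b' x 1 => "b1"
  'a' x 1 => "a1"
  'b' x 1 => "b1"
  'a' x 2 => "a2"
Compressed: "b1a1b1a1b1a2"
Compressed length: 12

12


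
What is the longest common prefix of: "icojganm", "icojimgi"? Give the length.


Words: icojganm, icojimgi
  Position 0: all 'i' => match
  Position 1: all 'c' => match
  Position 2: all 'o' => match
  Position 3: all 'j' => match
  Position 4: ('g', 'i') => mismatch, stop
LCP = "icoj" (length 4)

4


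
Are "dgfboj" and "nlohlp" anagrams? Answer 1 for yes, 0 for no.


Strings: "dgfboj", "nlohlp"
Sorted first:  bdfgjo
Sorted second: hllnop
Differ at position 0: 'b' vs 'h' => not anagrams

0


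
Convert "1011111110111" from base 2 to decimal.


Input: "1011111110111" in base 2
Positional expansion:
  Digit '1' (value 1) x 2^12 = 4096
  Digit '0' (value 0) x 2^11 = 0
  Digit '1' (value 1) x 2^10 = 1024
  Digit '1' (value 1) x 2^9 = 512
  Digit '1' (value 1) x 2^8 = 256
  Digit '1' (value 1) x 2^7 = 128
  Digit '1' (value 1) x 2^6 = 64
  Digit '1' (value 1) x 2^5 = 32
  Digit '1' (value 1) x 2^4 = 16
  Digit '0' (value 0) x 2^3 = 0
  Digit '1' (value 1) x 2^2 = 4
  Digit '1' (value 1) x 2^1 = 2
  Digit '1' (value 1) x 2^0 = 1
Sum = 6135

6135


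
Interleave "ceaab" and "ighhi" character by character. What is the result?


Interleaving "ceaab" and "ighhi":
  Position 0: 'c' from first, 'i' from second => "ci"
  Position 1: 'e' from first, 'g' from second => "eg"
  Position 2: 'a' from first, 'h' from second => "ah"
  Position 3: 'a' from first, 'h' from second => "ah"
  Position 4: 'b' from first, 'i' from second => "bi"
Result: ciegahahbi

ciegahahbi


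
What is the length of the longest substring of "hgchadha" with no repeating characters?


Input: "hgchadha"
Sliding window (track last position of each char):
  Position 0 ('h'): window [0,0] length 1 -- new best
  Position 1 ('g'): window [0,1] length 2 -- new best
  Position 2 ('c'): window [0,2] length 3 -- new best
  Position 3 ('h'): repeat (last at 0), move window start to 1
  Position 3 ('h'): window [1,3] length 3
  Position 4 ('a'): window [1,4] length 4 -- new best
  Position 5 ('d'): window [1,5] length 5 -- new best
  Position 6 ('h'): repeat (last at 3), move window start to 4
  Position 6 ('h'): window [4,6] length 3
  Position 7 ('a'): repeat (last at 4), move window start to 5
  Position 7 ('a'): window [5,7] length 3
Longest substring with no repeats: "gchad" with length 5

5


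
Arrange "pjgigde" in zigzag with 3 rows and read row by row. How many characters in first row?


Zigzag "pjgigde" into 3 rows:
Placing characters:
  'p' => row 0
  'j' => row 1
  'g' => row 2
  'i' => row 1
  'g' => row 0
  'd' => row 1
  'e' => row 2
Rows:
  Row 0: "pg"
  Row 1: "jid"
  Row 2: "ge"
First row length: 2

2


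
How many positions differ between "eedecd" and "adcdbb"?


Comparing "eedecd" and "adcdbb" position by position:
  Position 0: 'e' vs 'a' => DIFFER
  Position 1: 'e' vs 'd' => DIFFER
  Position 2: 'd' vs 'c' => DIFFER
  Position 3: 'e' vs 'd' => DIFFER
  Position 4: 'c' vs 'b' => DIFFER
  Position 5: 'd' vs 'b' => DIFFER
Positions that differ: 6

6


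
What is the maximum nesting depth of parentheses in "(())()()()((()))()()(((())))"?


Input: "(())()()()((()))()()(((())))"
Tracking depth:
  Position 0 '(': depth becomes 1
  Position 1 '(': depth becomes 2
  Position 2 ')': depth becomes 1
  Position 3 ')': depth becomes 0
  Position 4 '(': depth becomes 1
  Position 5 ')': depth becomes 0
  Position 6 '(': depth becomes 1
  Position 7 ')': depth becomes 0
  Position 8 '(': depth becomes 1
  Position 9 ')': depth becomes 0
  Position 10 '(': depth becomes 1
  Position 11 '(': depth becomes 2
  Position 12 '(': depth becomes 3
  Position 13 ')': depth becomes 2
  Position 14 ')': depth becomes 1
  Position 15 ')': depth becomes 0
  Position 16 '(': depth becomes 1
  Position 17 ')': depth becomes 0
  Position 18 '(': depth becomes 1
  Position 19 ')': depth becomes 0
  Position 20 '(': depth becomes 1
  Position 21 '(': depth becomes 2
  Position 22 '(': depth becomes 3
  Position 23 '(': depth becomes 4
  Position 24 ')': depth becomes 3
  Position 25 ')': depth becomes 2
  Position 26 ')': depth becomes 1
  Position 27 ')': depth becomes 0
Maximum depth reached: 4

4


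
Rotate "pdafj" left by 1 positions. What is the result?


Input: "pdafj", rotate left by 1
First 1 characters: "p"
Remaining characters: "dafj"
Concatenate remaining + first: "dafj" + "p" = "dafjp"

dafjp


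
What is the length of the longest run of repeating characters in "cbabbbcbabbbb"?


Input: "cbabbbcbabbbb"
Scanning for longest run:
  Position 1 ('b'): new char, reset run to 1
  Position 2 ('a'): new char, reset run to 1
  Position 3 ('b'): new char, reset run to 1
  Position 4 ('b'): continues run of 'b', length=2
  Position 5 ('b'): continues run of 'b', length=3
  Position 6 ('c'): new char, reset run to 1
  Position 7 ('b'): new char, reset run to 1
  Position 8 ('a'): new char, reset run to 1
  Position 9 ('b'): new char, reset run to 1
  Position 10 ('b'): continues run of 'b', length=2
  Position 11 ('b'): continues run of 'b', length=3
  Position 12 ('b'): continues run of 'b', length=4
Longest run: 'b' with length 4

4


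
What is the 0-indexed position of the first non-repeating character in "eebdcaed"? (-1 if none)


Input: eebdcaed
Character frequencies:
  'a': 1
  'b': 1
  'c': 1
  'd': 2
  'e': 3
Scanning left to right for freq == 1:
  Position 0 ('e'): freq=3, skip
  Position 1 ('e'): freq=3, skip
  Position 2 ('b'): unique! => answer = 2

2


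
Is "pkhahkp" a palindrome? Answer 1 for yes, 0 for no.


Input: pkhahkp
Reversed: pkhahkp
  Compare pos 0 ('p') with pos 6 ('p'): match
  Compare pos 1 ('k') with pos 5 ('k'): match
  Compare pos 2 ('h') with pos 4 ('h'): match
Result: palindrome

1


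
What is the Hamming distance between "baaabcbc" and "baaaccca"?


Comparing "baaabcbc" and "baaaccca" position by position:
  Position 0: 'b' vs 'b' => same
  Position 1: 'a' vs 'a' => same
  Position 2: 'a' vs 'a' => same
  Position 3: 'a' vs 'a' => same
  Position 4: 'b' vs 'c' => differ
  Position 5: 'c' vs 'c' => same
  Position 6: 'b' vs 'c' => differ
  Position 7: 'c' vs 'a' => differ
Total differences (Hamming distance): 3

3


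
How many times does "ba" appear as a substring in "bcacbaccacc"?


Searching for "ba" in "bcacbaccacc"
Scanning each position:
  Position 0: "bc" => no
  Position 1: "ca" => no
  Position 2: "ac" => no
  Position 3: "cb" => no
  Position 4: "ba" => MATCH
  Position 5: "ac" => no
  Position 6: "cc" => no
  Position 7: "ca" => no
  Position 8: "ac" => no
  Position 9: "cc" => no
Total occurrences: 1

1


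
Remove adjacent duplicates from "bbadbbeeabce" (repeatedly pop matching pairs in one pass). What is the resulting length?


Input: bbadbbeeabce
Stack-based adjacent duplicate removal:
  Read 'b': push. Stack: b
  Read 'b': matches stack top 'b' => pop. Stack: (empty)
  Read 'a': push. Stack: a
  Read 'd': push. Stack: ad
  Read 'b': push. Stack: adb
  Read 'b': matches stack top 'b' => pop. Stack: ad
  Read 'e': push. Stack: ade
  Read 'e': matches stack top 'e' => pop. Stack: ad
  Read 'a': push. Stack: ada
  Read 'b': push. Stack: adab
  Read 'c': push. Stack: adabc
  Read 'e': push. Stack: adabce
Final stack: "adabce" (length 6)

6


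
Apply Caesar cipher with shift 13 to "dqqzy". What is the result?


Caesar cipher: shift "dqqzy" by 13
  'd' (pos 3) + 13 = pos 16 = 'q'
  'q' (pos 16) + 13 = pos 3 = 'd'
  'q' (pos 16) + 13 = pos 3 = 'd'
  'z' (pos 25) + 13 = pos 12 = 'm'
  'y' (pos 24) + 13 = pos 11 = 'l'
Result: qddml

qddml


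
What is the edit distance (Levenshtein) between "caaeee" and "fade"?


Computing edit distance: "caaeee" -> "fade"
DP table:
           f    a    d    e
      0    1    2    3    4
  c   1    1    2    3    4
  a   2    2    1    2    3
  a   3    3    2    2    3
  e   4    4    3    3    2
  e   5    5    4    4    3
  e   6    6    5    5    4
Edit distance = dp[6][4] = 4

4


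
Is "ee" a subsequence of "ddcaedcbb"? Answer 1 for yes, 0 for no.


Check if "ee" is a subsequence of "ddcaedcbb"
Greedy scan:
  Position 0 ('d'): no match needed
  Position 1 ('d'): no match needed
  Position 2 ('c'): no match needed
  Position 3 ('a'): no match needed
  Position 4 ('e'): matches sub[0] = 'e'
  Position 5 ('d'): no match needed
  Position 6 ('c'): no match needed
  Position 7 ('b'): no match needed
  Position 8 ('b'): no match needed
Only matched 1/2 characters => not a subsequence

0


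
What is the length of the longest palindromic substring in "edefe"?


Input: "edefe"
Checking substrings for palindromes:
  [0:3] "ede" (len 3) => palindrome
  [2:5] "efe" (len 3) => palindrome
Longest palindromic substring: "ede" with length 3

3


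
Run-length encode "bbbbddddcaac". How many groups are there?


Input: bbbbddddcaac
Scanning for consecutive runs:
  Group 1: 'b' x 4 (positions 0-3)
  Group 2: 'd' x 4 (positions 4-7)
  Group 3: 'c' x 1 (positions 8-8)
  Group 4: 'a' x 2 (positions 9-10)
  Group 5: 'c' x 1 (positions 11-11)
Total groups: 5

5


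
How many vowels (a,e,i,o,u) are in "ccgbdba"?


Input: ccgbdba
Checking each character:
  'c' at position 0: consonant
  'c' at position 1: consonant
  'g' at position 2: consonant
  'b' at position 3: consonant
  'd' at position 4: consonant
  'b' at position 5: consonant
  'a' at position 6: vowel (running total: 1)
Total vowels: 1

1


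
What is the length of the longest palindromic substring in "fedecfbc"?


Input: "fedecfbc"
Checking substrings for palindromes:
  [1:4] "ede" (len 3) => palindrome
Longest palindromic substring: "ede" with length 3

3


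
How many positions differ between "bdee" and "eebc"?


Comparing "bdee" and "eebc" position by position:
  Position 0: 'b' vs 'e' => DIFFER
  Position 1: 'd' vs 'e' => DIFFER
  Position 2: 'e' vs 'b' => DIFFER
  Position 3: 'e' vs 'c' => DIFFER
Positions that differ: 4

4


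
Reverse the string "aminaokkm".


Input: aminaokkm
Reading characters right to left:
  Position 8: 'm'
  Position 7: 'k'
  Position 6: 'k'
  Position 5: 'o'
  Position 4: 'a'
  Position 3: 'n'
  Position 2: 'i'
  Position 1: 'm'
  Position 0: 'a'
Reversed: mkkoanima

mkkoanima


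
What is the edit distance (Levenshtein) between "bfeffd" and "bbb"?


Computing edit distance: "bfeffd" -> "bbb"
DP table:
           b    b    b
      0    1    2    3
  b   1    0    1    2
  f   2    1    1    2
  e   3    2    2    2
  f   4    3    3    3
  f   5    4    4    4
  d   6    5    5    5
Edit distance = dp[6][3] = 5

5


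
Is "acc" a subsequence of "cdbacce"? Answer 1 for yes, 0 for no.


Check if "acc" is a subsequence of "cdbacce"
Greedy scan:
  Position 0 ('c'): no match needed
  Position 1 ('d'): no match needed
  Position 2 ('b'): no match needed
  Position 3 ('a'): matches sub[0] = 'a'
  Position 4 ('c'): matches sub[1] = 'c'
  Position 5 ('c'): matches sub[2] = 'c'
  Position 6 ('e'): no match needed
All 3 characters matched => is a subsequence

1


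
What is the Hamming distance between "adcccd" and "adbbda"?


Comparing "adcccd" and "adbbda" position by position:
  Position 0: 'a' vs 'a' => same
  Position 1: 'd' vs 'd' => same
  Position 2: 'c' vs 'b' => differ
  Position 3: 'c' vs 'b' => differ
  Position 4: 'c' vs 'd' => differ
  Position 5: 'd' vs 'a' => differ
Total differences (Hamming distance): 4

4


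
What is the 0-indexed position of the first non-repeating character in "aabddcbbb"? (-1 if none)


Input: aabddcbbb
Character frequencies:
  'a': 2
  'b': 4
  'c': 1
  'd': 2
Scanning left to right for freq == 1:
  Position 0 ('a'): freq=2, skip
  Position 1 ('a'): freq=2, skip
  Position 2 ('b'): freq=4, skip
  Position 3 ('d'): freq=2, skip
  Position 4 ('d'): freq=2, skip
  Position 5 ('c'): unique! => answer = 5

5


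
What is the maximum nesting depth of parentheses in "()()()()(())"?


Input: "()()()()(())"
Tracking depth:
  Position 0 '(': depth becomes 1
  Position 1 ')': depth becomes 0
  Position 2 '(': depth becomes 1
  Position 3 ')': depth becomes 0
  Position 4 '(': depth becomes 1
  Position 5 ')': depth becomes 0
  Position 6 '(': depth becomes 1
  Position 7 ')': depth becomes 0
  Position 8 '(': depth becomes 1
  Position 9 '(': depth becomes 2
  Position 10 ')': depth becomes 1
  Position 11 ')': depth becomes 0
Maximum depth reached: 2

2


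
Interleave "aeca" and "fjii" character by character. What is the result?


Interleaving "aeca" and "fjii":
  Position 0: 'a' from first, 'f' from second => "af"
  Position 1: 'e' from first, 'j' from second => "ej"
  Position 2: 'c' from first, 'i' from second => "ci"
  Position 3: 'a' from first, 'i' from second => "ai"
Result: afejciai

afejciai


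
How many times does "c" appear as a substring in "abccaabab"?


Searching for "c" in "abccaabab"
Scanning each position:
  Position 0: "a" => no
  Position 1: "b" => no
  Position 2: "c" => MATCH
  Position 3: "c" => MATCH
  Position 4: "a" => no
  Position 5: "a" => no
  Position 6: "b" => no
  Position 7: "a" => no
  Position 8: "b" => no
Total occurrences: 2

2


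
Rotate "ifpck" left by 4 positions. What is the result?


Input: "ifpck", rotate left by 4
First 4 characters: "ifpc"
Remaining characters: "k"
Concatenate remaining + first: "k" + "ifpc" = "kifpc"

kifpc


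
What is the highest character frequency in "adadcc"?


Input: adadcc
Character counts:
  'a': 2
  'c': 2
  'd': 2
Maximum frequency: 2

2


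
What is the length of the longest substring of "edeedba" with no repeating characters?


Input: "edeedba"
Sliding window (track last position of each char):
  Position 0 ('e'): window [0,0] length 1 -- new best
  Position 1 ('d'): window [0,1] length 2 -- new best
  Position 2 ('e'): repeat (last at 0), move window start to 1
  Position 2 ('e'): window [1,2] length 2
  Position 3 ('e'): repeat (last at 2), move window start to 3
  Position 3 ('e'): window [3,3] length 1
  Position 4 ('d'): window [3,4] length 2
  Position 5 ('b'): window [3,5] length 3 -- new best
  Position 6 ('a'): window [3,6] length 4 -- new best
Longest substring with no repeats: "edba" with length 4

4


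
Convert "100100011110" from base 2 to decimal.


Input: "100100011110" in base 2
Positional expansion:
  Digit '1' (value 1) x 2^11 = 2048
  Digit '0' (value 0) x 2^10 = 0
  Digit '0' (value 0) x 2^9 = 0
  Digit '1' (value 1) x 2^8 = 256
  Digit '0' (value 0) x 2^7 = 0
  Digit '0' (value 0) x 2^6 = 0
  Digit '0' (value 0) x 2^5 = 0
  Digit '1' (value 1) x 2^4 = 16
  Digit '1' (value 1) x 2^3 = 8
  Digit '1' (value 1) x 2^2 = 4
  Digit '1' (value 1) x 2^1 = 2
  Digit '0' (value 0) x 2^0 = 0
Sum = 2334

2334


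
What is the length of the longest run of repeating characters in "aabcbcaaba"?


Input: "aabcbcaaba"
Scanning for longest run:
  Position 1 ('a'): continues run of 'a', length=2
  Position 2 ('b'): new char, reset run to 1
  Position 3 ('c'): new char, reset run to 1
  Position 4 ('b'): new char, reset run to 1
  Position 5 ('c'): new char, reset run to 1
  Position 6 ('a'): new char, reset run to 1
  Position 7 ('a'): continues run of 'a', length=2
  Position 8 ('b'): new char, reset run to 1
  Position 9 ('a'): new char, reset run to 1
Longest run: 'a' with length 2

2


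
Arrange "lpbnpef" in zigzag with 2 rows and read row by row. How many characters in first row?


Zigzag "lpbnpef" into 2 rows:
Placing characters:
  'l' => row 0
  'p' => row 1
  'b' => row 0
  'n' => row 1
  'p' => row 0
  'e' => row 1
  'f' => row 0
Rows:
  Row 0: "lbpf"
  Row 1: "pne"
First row length: 4

4


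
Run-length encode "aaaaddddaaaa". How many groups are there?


Input: aaaaddddaaaa
Scanning for consecutive runs:
  Group 1: 'a' x 4 (positions 0-3)
  Group 2: 'd' x 4 (positions 4-7)
  Group 3: 'a' x 4 (positions 8-11)
Total groups: 3

3


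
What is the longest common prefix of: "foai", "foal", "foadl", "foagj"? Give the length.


Words: foai, foal, foadl, foagj
  Position 0: all 'f' => match
  Position 1: all 'o' => match
  Position 2: all 'a' => match
  Position 3: ('i', 'l', 'd', 'g') => mismatch, stop
LCP = "foa" (length 3)

3


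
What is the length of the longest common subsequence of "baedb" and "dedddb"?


LCS of "baedb" and "dedddb"
DP table:
           d    e    d    d    d    b
      0    0    0    0    0    0    0
  b   0    0    0    0    0    0    1
  a   0    0    0    0    0    0    1
  e   0    0    1    1    1    1    1
  d   0    1    1    2    2    2    2
  b   0    1    1    2    2    2    3
LCS length = dp[5][6] = 3

3


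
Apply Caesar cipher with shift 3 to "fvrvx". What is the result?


Caesar cipher: shift "fvrvx" by 3
  'f' (pos 5) + 3 = pos 8 = 'i'
  'v' (pos 21) + 3 = pos 24 = 'y'
  'r' (pos 17) + 3 = pos 20 = 'u'
  'v' (pos 21) + 3 = pos 24 = 'y'
  'x' (pos 23) + 3 = pos 0 = 'a'
Result: iyuya

iyuya


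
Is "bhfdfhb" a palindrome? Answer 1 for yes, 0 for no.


Input: bhfdfhb
Reversed: bhfdfhb
  Compare pos 0 ('b') with pos 6 ('b'): match
  Compare pos 1 ('h') with pos 5 ('h'): match
  Compare pos 2 ('f') with pos 4 ('f'): match
Result: palindrome

1


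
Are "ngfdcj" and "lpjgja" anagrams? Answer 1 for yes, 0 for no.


Strings: "ngfdcj", "lpjgja"
Sorted first:  cdfgjn
Sorted second: agjjlp
Differ at position 0: 'c' vs 'a' => not anagrams

0


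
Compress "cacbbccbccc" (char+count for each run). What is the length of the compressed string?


Input: cacbbccbccc
Runs:
  'c' x 1 => "c1"
  'a' x 1 => "a1"
  'c' x 1 => "c1"
  'b' x 2 => "b2"
  'c' x 2 => "c2"
  'b' x 1 => "b1"
  'c' x 3 => "c3"
Compressed: "c1a1c1b2c2b1c3"
Compressed length: 14

14


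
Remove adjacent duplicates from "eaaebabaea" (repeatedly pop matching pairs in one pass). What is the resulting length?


Input: eaaebabaea
Stack-based adjacent duplicate removal:
  Read 'e': push. Stack: e
  Read 'a': push. Stack: ea
  Read 'a': matches stack top 'a' => pop. Stack: e
  Read 'e': matches stack top 'e' => pop. Stack: (empty)
  Read 'b': push. Stack: b
  Read 'a': push. Stack: ba
  Read 'b': push. Stack: bab
  Read 'a': push. Stack: baba
  Read 'e': push. Stack: babae
  Read 'a': push. Stack: babaea
Final stack: "babaea" (length 6)

6


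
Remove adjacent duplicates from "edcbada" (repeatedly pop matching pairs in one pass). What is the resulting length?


Input: edcbada
Stack-based adjacent duplicate removal:
  Read 'e': push. Stack: e
  Read 'd': push. Stack: ed
  Read 'c': push. Stack: edc
  Read 'b': push. Stack: edcb
  Read 'a': push. Stack: edcba
  Read 'd': push. Stack: edcbad
  Read 'a': push. Stack: edcbada
Final stack: "edcbada" (length 7)

7


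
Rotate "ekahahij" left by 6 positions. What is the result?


Input: "ekahahij", rotate left by 6
First 6 characters: "ekahah"
Remaining characters: "ij"
Concatenate remaining + first: "ij" + "ekahah" = "ijekahah"

ijekahah


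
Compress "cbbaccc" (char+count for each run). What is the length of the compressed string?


Input: cbbaccc
Runs:
  'c' x 1 => "c1"
  'b' x 2 => "b2"
  'a' x 1 => "a1"
  'c' x 3 => "c3"
Compressed: "c1b2a1c3"
Compressed length: 8

8


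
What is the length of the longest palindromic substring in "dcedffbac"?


Input: "dcedffbac"
Checking substrings for palindromes:
  [4:6] "ff" (len 2) => palindrome
Longest palindromic substring: "ff" with length 2

2


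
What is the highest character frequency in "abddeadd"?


Input: abddeadd
Character counts:
  'a': 2
  'b': 1
  'd': 4
  'e': 1
Maximum frequency: 4

4


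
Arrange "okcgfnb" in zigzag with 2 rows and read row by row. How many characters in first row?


Zigzag "okcgfnb" into 2 rows:
Placing characters:
  'o' => row 0
  'k' => row 1
  'c' => row 0
  'g' => row 1
  'f' => row 0
  'n' => row 1
  'b' => row 0
Rows:
  Row 0: "ocfb"
  Row 1: "kgn"
First row length: 4

4


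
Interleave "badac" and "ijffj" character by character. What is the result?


Interleaving "badac" and "ijffj":
  Position 0: 'b' from first, 'i' from second => "bi"
  Position 1: 'a' from first, 'j' from second => "aj"
  Position 2: 'd' from first, 'f' from second => "df"
  Position 3: 'a' from first, 'f' from second => "af"
  Position 4: 'c' from first, 'j' from second => "cj"
Result: biajdfafcj

biajdfafcj


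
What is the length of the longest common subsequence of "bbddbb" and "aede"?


LCS of "bbddbb" and "aede"
DP table:
           a    e    d    e
      0    0    0    0    0
  b   0    0    0    0    0
  b   0    0    0    0    0
  d   0    0    0    1    1
  d   0    0    0    1    1
  b   0    0    0    1    1
  b   0    0    0    1    1
LCS length = dp[6][4] = 1

1


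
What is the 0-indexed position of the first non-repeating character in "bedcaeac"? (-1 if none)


Input: bedcaeac
Character frequencies:
  'a': 2
  'b': 1
  'c': 2
  'd': 1
  'e': 2
Scanning left to right for freq == 1:
  Position 0 ('b'): unique! => answer = 0

0


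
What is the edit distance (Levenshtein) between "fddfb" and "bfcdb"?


Computing edit distance: "fddfb" -> "bfcdb"
DP table:
           b    f    c    d    b
      0    1    2    3    4    5
  f   1    1    1    2    3    4
  d   2    2    2    2    2    3
  d   3    3    3    3    2    3
  f   4    4    3    4    3    3
  b   5    4    4    4    4    3
Edit distance = dp[5][5] = 3

3


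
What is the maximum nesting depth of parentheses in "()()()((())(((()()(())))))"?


Input: "()()()((())(((()()(())))))"
Tracking depth:
  Position 0 '(': depth becomes 1
  Position 1 ')': depth becomes 0
  Position 2 '(': depth becomes 1
  Position 3 ')': depth becomes 0
  Position 4 '(': depth becomes 1
  Position 5 ')': depth becomes 0
  Position 6 '(': depth becomes 1
  Position 7 '(': depth becomes 2
  Position 8 '(': depth becomes 3
  Position 9 ')': depth becomes 2
  Position 10 ')': depth becomes 1
  Position 11 '(': depth becomes 2
  Position 12 '(': depth becomes 3
  Position 13 '(': depth becomes 4
  Position 14 '(': depth becomes 5
  Position 15 ')': depth becomes 4
  Position 16 '(': depth becomes 5
  Position 17 ')': depth becomes 4
  Position 18 '(': depth becomes 5
  Position 19 '(': depth becomes 6
  Position 20 ')': depth becomes 5
  Position 21 ')': depth becomes 4
  Position 22 ')': depth becomes 3
  Position 23 ')': depth becomes 2
  Position 24 ')': depth becomes 1
  Position 25 ')': depth becomes 0
Maximum depth reached: 6

6
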